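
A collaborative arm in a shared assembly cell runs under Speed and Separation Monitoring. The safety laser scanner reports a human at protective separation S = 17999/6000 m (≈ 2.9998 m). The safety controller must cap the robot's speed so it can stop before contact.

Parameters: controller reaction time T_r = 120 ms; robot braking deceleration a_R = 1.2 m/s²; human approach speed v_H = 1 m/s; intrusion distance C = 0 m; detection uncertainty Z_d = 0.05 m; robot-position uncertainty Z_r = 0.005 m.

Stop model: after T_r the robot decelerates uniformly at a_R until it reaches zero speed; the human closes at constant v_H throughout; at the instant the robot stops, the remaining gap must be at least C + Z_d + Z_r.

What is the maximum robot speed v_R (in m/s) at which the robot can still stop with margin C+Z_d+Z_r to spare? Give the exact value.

v_R_max = 17/10 m/s = 1.7000 m/s

quadratic (5/12)·v² + (143/150)·v + (-16949/6000) = 0
  disc = (143/150)² − 4·(5/12)·(-16949/6000) = 56169/10000 ; √disc = 237/100
  v_R = (−(143/150) + 237/100) / (2·(5/12)) = 17/10 m/s
check:
T_s = v_R/a_R = (17/10)/(6/5) = 1.4167 s
robot in T_r: 1.7000·0.1200 = 0.2040 m
robot covers 1.7000·1.4167 − ½·1.2000·1.4167² = 1.2042 m while stopping
human over T_r+T_s: 1.0000·(0.1200+1.4167) = 1.5367 m
margins: 0.0000+0.0500+0.0050 = 0.0550 m
sum ≈ 0.2040+1.2042+1.5367+0.0550 ≈ 2.9998 m = S ✓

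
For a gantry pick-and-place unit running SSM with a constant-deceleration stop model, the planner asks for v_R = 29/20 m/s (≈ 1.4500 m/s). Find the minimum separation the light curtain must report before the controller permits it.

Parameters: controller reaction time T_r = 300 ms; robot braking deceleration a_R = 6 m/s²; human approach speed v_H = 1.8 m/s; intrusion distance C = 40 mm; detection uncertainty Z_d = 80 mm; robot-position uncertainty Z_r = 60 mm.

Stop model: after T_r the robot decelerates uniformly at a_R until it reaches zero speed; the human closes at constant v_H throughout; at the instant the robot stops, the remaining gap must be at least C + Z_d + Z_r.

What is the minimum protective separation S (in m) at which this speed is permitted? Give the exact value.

stop time T_s = (29/20)/6 = 0.2417 s
robot in T_r: 1.4500·0.3000 = 0.4350 m
robot covers 1.4500·0.2417 − ½·6.0000·0.2417² = 0.1752 m while stopping
person approaches 1.8000·(0.3000+0.2417) = 0.9750 m
margins: 0.0400+0.0800+0.0600 = 0.1800 m
S_min ≈ 0.4350+0.1752+0.9750+0.1800  ⇒  S_min = 8473/4800 m

S_min = 8473/4800 m = 1.7652 m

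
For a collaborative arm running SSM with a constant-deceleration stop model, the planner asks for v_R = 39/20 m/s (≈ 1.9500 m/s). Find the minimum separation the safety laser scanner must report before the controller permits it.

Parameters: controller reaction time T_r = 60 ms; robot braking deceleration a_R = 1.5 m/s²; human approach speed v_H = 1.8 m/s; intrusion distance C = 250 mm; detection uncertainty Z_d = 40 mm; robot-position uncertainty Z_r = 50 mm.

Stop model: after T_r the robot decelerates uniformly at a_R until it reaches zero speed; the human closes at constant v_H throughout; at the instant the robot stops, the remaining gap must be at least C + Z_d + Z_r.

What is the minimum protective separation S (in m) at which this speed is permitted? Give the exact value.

T_s = v_R/a_R = (39/20)/(3/2) = 1.3000 s
robot in T_r: 1.9500·0.0600 = 0.1170 m
robot covers 1.9500·1.3000 − ½·1.5000·1.3000² = 1.2675 m while stopping
human over T_r+T_s: 1.8000·(0.0600+1.3000) = 2.4480 m
C+Z_d+Z_r = 0.2500+0.0400+0.0500 = 0.3400 m
S_min ≈ 0.1170+1.2675+2.4480+0.3400  ⇒  S_min = 1669/400 m

S_min = 1669/400 m = 4.1725 m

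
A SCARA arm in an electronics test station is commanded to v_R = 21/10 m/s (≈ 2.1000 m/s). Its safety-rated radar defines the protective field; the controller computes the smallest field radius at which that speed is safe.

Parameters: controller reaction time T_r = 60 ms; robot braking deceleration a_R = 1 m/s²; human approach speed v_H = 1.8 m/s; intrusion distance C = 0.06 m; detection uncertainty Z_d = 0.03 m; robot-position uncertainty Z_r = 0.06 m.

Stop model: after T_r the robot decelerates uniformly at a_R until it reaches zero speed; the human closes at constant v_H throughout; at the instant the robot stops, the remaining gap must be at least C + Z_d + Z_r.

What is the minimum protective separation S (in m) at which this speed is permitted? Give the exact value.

T_s = v_R/a_R = (21/10)/1 = 2.1000 s
robot covers v_R·T_r = 2.1000·0.0600 = 0.1260 m before braking
robot under decel: 2.1000²/(2·1.0000) = 2.2050 m
person approaches 1.8000·(0.0600+2.1000) = 3.8880 m
residual clearance needed = 0.0600+0.0300+0.0600 = 0.1500 m
S_min ≈ 0.1260+2.2050+3.8880+0.1500  ⇒  S_min = 6369/1000 m

S_min = 6369/1000 m = 6.3690 m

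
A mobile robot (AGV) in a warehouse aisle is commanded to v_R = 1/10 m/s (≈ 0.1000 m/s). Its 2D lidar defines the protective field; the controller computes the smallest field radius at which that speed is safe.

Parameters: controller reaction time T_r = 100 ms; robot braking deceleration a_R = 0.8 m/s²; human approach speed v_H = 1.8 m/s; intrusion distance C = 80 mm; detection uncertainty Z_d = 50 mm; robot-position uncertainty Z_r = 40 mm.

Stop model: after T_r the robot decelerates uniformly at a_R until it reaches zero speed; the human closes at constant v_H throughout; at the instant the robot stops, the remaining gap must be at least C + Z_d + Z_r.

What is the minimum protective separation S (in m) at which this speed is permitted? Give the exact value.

braking lasts T_s = (1/10)/(4/5) = 0.1250 s
robot in T_r: 0.1000·0.1000 = 0.0100 m
braking distance = 0.1000²/(2·0.8000) = 0.0063 m
human over T_r+T_s: 1.8000·(0.1000+0.1250) = 0.4050 m
margins: 0.0800+0.0500+0.0400 = 0.1700 m
S_min ≈ 0.0100+0.0063+0.4050+0.1700  ⇒  S_min = 473/800 m

S_min = 473/800 m = 0.5913 m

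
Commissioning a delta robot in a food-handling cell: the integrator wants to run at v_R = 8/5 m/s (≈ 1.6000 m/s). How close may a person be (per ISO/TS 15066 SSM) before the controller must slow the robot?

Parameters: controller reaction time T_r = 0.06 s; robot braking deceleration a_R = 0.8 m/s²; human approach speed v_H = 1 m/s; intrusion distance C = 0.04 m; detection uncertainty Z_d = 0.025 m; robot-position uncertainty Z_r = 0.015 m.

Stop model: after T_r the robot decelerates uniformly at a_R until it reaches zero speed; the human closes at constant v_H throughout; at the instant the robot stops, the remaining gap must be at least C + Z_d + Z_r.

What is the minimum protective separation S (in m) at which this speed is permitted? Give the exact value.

T_s = v_R/a_R = (8/5)/(4/5) = 2.0000 s
robot covers v_R·T_r = 1.6000·0.0600 = 0.0960 m before braking
robot covers 1.6000·2.0000 − ½·0.8000·2.0000² = 1.6000 m while stopping
human over T_r+T_s: 1.0000·(0.0600+2.0000) = 2.0600 m
margins: 0.0400+0.0250+0.0150 = 0.0800 m
S_min ≈ 0.0960+1.6000+2.0600+0.0800  ⇒  S_min = 959/250 m

S_min = 959/250 m = 3.8360 m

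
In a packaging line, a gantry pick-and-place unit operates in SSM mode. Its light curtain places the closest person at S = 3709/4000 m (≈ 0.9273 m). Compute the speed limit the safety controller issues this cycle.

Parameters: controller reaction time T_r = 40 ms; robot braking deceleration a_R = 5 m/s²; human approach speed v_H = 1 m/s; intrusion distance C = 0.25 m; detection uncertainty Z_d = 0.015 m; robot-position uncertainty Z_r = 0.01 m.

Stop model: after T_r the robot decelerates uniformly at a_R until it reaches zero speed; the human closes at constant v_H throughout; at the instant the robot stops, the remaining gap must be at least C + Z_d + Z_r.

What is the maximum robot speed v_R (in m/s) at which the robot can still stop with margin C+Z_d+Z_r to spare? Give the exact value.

collect terms ⇒ (1/10)·v_R² + (6/25)·v_R + (-2449/4000) = 0
  disc = (6/25)² − 4·(1/10)·(-2449/4000) = 121/400 ; √disc = 11/20
  v_R = (−(6/25) + 11/20) / (2·(1/10)) = 31/20 m/s
check:
T_s = v_R/a_R = (31/20)/5 = 0.3100 s
reaction-phase robot travel = 1.5500·0.0400 = 0.0620 m
robot covers 1.5500·0.3100 − ½·5.0000·0.3100² = 0.2402 m while stopping
human closes 1.0000·0.3500 = 0.3500 m
residual clearance needed = 0.2500+0.0150+0.0100 = 0.2750 m
sum ≈ 0.0620+0.2402+0.3500+0.2750 ≈ 0.9273 m = S ✓

v_R_max = 31/20 m/s = 1.5500 m/s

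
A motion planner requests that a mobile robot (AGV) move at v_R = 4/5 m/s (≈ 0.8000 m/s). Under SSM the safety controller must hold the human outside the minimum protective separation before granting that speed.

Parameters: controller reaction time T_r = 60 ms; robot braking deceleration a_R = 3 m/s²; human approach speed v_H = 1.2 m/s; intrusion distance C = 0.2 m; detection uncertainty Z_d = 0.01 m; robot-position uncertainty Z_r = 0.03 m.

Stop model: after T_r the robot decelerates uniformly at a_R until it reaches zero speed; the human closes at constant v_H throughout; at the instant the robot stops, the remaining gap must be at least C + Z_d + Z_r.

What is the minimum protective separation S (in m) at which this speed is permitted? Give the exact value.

S_min = 59/75 m = 0.7867 m

stop time T_s = (4/5)/3 = 0.2667 s
robot in T_r: 0.8000·0.0600 = 0.0480 m
robot under decel: 0.8000²/(2·3.0000) = 0.1067 m
human over T_r+T_s: 1.2000·(0.0600+0.2667) = 0.3920 m
C+Z_d+Z_r = 0.2000+0.0100+0.0300 = 0.2400 m
S_min ≈ 0.0480+0.1067+0.3920+0.2400  ⇒  S_min = 59/75 m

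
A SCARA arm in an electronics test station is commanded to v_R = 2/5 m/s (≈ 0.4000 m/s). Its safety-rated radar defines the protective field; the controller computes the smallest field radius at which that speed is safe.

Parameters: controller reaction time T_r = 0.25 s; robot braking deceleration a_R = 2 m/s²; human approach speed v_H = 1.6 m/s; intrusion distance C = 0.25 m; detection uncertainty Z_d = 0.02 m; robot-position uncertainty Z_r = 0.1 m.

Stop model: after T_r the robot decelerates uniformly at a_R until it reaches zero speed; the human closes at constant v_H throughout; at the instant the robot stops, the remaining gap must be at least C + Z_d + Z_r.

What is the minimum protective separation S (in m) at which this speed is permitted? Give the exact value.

S_min = 123/100 m = 1.2300 m

T_s = v_R/a_R = (2/5)/2 = 0.2000 s
robot covers v_R·T_r = 0.4000·0.2500 = 0.1000 m before braking
braking distance = 0.4000²/(2·2.0000) = 0.0400 m
human over T_r+T_s: 1.6000·(0.2500+0.2000) = 0.7200 m
margins: 0.2500+0.0200+0.1000 = 0.3700 m
S_min ≈ 0.1000+0.0400+0.7200+0.3700  ⇒  S_min = 123/100 m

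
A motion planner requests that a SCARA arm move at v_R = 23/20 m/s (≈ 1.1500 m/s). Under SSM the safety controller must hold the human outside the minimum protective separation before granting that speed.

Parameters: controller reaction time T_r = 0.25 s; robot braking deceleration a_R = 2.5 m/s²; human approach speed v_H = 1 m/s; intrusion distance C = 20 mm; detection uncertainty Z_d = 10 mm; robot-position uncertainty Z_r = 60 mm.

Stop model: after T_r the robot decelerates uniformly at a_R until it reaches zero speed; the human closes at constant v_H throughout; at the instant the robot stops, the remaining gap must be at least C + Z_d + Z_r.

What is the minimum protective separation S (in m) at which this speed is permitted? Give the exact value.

S_min = 169/125 m = 1.3520 m

T_s = v_R/a_R = (23/20)/(5/2) = 0.4600 s
robot covers v_R·T_r = 1.1500·0.2500 = 0.2875 m before braking
robot covers 1.1500·0.4600 − ½·2.5000·0.4600² = 0.2645 m while stopping
person approaches 1.0000·(0.2500+0.4600) = 0.7100 m
margins: 0.0200+0.0100+0.0600 = 0.0900 m
S_min ≈ 0.2875+0.2645+0.7100+0.0900  ⇒  S_min = 169/125 m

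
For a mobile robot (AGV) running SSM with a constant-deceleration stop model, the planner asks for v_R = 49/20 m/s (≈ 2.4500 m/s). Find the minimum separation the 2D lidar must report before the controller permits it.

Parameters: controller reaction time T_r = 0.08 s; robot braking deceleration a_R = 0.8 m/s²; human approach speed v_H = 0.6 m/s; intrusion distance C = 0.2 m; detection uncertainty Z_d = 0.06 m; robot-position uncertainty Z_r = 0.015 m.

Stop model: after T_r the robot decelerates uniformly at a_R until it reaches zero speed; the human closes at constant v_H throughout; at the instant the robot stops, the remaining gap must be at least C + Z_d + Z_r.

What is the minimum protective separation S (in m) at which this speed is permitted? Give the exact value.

S_min = 97729/16000 m = 6.1081 m

braking lasts T_s = (49/20)/(4/5) = 3.0625 s
robot in T_r: 2.4500·0.0800 = 0.1960 m
robot covers 2.4500·3.0625 − ½·0.8000·3.0625² = 3.7516 m while stopping
human over T_r+T_s: 0.6000·(0.0800+3.0625) = 1.8855 m
C+Z_d+Z_r = 0.2000+0.0600+0.0150 = 0.2750 m
S_min ≈ 0.1960+3.7516+1.8855+0.2750  ⇒  S_min = 97729/16000 m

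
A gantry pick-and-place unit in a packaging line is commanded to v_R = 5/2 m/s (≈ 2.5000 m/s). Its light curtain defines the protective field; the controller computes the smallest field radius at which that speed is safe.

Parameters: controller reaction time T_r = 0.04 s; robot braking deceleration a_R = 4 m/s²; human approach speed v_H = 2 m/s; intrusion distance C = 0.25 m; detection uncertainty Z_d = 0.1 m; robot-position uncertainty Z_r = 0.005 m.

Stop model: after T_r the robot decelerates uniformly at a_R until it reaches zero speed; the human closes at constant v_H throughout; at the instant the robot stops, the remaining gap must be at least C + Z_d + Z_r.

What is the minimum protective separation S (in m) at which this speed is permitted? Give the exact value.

stop time T_s = (5/2)/4 = 0.6250 s
robot in T_r: 2.5000·0.0400 = 0.1000 m
robot under decel: 2.5000²/(2·4.0000) = 0.7812 m
human closes 2.0000·0.6650 = 1.3300 m
margins: 0.2500+0.1000+0.0050 = 0.3550 m
S_min ≈ 0.1000+0.7812+1.3300+0.3550  ⇒  S_min = 2053/800 m

S_min = 2053/800 m = 2.5663 m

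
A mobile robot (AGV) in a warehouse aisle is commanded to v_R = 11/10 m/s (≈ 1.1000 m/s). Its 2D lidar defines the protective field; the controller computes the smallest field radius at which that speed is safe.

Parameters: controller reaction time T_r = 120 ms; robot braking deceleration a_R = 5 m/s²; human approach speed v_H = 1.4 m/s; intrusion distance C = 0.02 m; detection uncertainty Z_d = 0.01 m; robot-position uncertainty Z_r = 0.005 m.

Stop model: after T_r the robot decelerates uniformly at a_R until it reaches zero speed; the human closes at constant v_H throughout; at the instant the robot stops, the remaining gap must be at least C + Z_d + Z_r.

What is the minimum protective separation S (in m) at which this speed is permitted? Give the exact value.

braking lasts T_s = (11/10)/5 = 0.2200 s
robot covers v_R·T_r = 1.1000·0.1200 = 0.1320 m before braking
robot covers 1.1000·0.2200 − ½·5.0000·0.2200² = 0.1210 m while stopping
human over T_r+T_s: 1.4000·(0.1200+0.2200) = 0.4760 m
C+Z_d+Z_r = 0.0200+0.0100+0.0050 = 0.0350 m
S_min ≈ 0.1320+0.1210+0.4760+0.0350  ⇒  S_min = 191/250 m

S_min = 191/250 m = 0.7640 m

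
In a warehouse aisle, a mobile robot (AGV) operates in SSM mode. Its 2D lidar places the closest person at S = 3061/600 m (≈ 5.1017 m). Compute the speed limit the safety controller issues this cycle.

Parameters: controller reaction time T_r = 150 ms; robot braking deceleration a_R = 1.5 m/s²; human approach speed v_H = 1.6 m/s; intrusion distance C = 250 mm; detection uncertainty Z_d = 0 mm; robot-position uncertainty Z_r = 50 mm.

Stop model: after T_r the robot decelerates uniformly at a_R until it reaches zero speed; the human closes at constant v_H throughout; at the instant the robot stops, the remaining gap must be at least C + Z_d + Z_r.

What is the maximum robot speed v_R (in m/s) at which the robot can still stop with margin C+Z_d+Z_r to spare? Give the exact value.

v_R_max = 23/10 m/s = 2.3000 m/s

at the boundary: (1/3)·v² + (73/60)·v + (-2737/600) = 0
  disc = (73/60)² − 4·(1/3)·(-2737/600) = 121/16 ; √disc = 11/4
  v_R = (−(73/60) + 11/4) / (2·(1/3)) = 23/10 m/s
check:
braking lasts T_s = (23/10)/(3/2) = 1.5333 s
reaction-phase robot travel = 2.3000·0.1500 = 0.3450 m
braking distance = 2.3000²/(2·1.5000) = 1.7633 m
human closes 1.6000·1.6833 = 2.6933 m
residual clearance needed = 0.2500+0.0000+0.0500 = 0.3000 m
sum ≈ 0.3450+1.7633+2.6933+0.3000 ≈ 5.1017 m = S ✓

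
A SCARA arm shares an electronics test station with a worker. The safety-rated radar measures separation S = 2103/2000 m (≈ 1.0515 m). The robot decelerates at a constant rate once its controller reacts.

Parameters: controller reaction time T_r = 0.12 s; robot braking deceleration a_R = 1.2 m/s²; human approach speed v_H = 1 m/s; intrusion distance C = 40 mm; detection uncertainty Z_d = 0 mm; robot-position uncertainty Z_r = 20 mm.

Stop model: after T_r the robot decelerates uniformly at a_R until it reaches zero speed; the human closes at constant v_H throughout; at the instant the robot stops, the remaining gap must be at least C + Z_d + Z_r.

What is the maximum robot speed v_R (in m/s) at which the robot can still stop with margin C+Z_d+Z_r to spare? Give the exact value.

v_R_max = 7/10 m/s = 0.7000 m/s

at the boundary: (5/12)·v² + (143/150)·v + (-1743/2000) = 0
  disc = (143/150)² − 4·(5/12)·(-1743/2000) = 212521/90000 ; √disc = 461/300
  v_R = (−(143/150) + 461/300) / (2·(5/12)) = 7/10 m/s
check:
stop time T_s = (7/10)/(6/5) = 0.5833 s
robot covers v_R·T_r = 0.7000·0.1200 = 0.0840 m before braking
robot covers 0.7000·0.5833 − ½·1.2000·0.5833² = 0.2042 m while stopping
person approaches 1.0000·(0.1200+0.5833) = 0.7033 m
C+Z_d+Z_r = 0.0400+0.0000+0.0200 = 0.0600 m
sum ≈ 0.0840+0.2042+0.7033+0.0600 ≈ 1.0515 m = S ✓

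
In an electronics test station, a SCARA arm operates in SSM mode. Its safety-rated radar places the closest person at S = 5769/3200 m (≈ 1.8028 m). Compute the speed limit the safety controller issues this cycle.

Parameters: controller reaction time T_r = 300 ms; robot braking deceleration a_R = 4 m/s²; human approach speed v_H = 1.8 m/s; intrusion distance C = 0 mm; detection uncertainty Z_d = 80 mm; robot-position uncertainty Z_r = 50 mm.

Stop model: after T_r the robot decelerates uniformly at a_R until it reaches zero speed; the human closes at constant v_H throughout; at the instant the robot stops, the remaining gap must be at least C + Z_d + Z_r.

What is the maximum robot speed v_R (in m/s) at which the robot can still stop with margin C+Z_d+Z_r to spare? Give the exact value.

v_R_max = 5/4 m/s = 1.2500 m/s

collect terms ⇒ (1/8)·v_R² + (3/4)·v_R + (-145/128) = 0
  disc = (3/4)² − 4·(1/8)·(-145/128) = 289/256 ; √disc = 17/16
  v_R = (−(3/4) + 17/16) / (2·(1/8)) = 5/4 m/s
check:
stop time T_s = (5/4)/4 = 0.3125 s
robot covers v_R·T_r = 1.2500·0.3000 = 0.3750 m before braking
robot covers 1.2500·0.3125 − ½·4.0000·0.3125² = 0.1953 m while stopping
human closes 1.8000·0.6125 = 1.1025 m
margins: 0.0000+0.0800+0.0500 = 0.1300 m
sum ≈ 0.3750+0.1953+1.1025+0.1300 ≈ 1.8028 m = S ✓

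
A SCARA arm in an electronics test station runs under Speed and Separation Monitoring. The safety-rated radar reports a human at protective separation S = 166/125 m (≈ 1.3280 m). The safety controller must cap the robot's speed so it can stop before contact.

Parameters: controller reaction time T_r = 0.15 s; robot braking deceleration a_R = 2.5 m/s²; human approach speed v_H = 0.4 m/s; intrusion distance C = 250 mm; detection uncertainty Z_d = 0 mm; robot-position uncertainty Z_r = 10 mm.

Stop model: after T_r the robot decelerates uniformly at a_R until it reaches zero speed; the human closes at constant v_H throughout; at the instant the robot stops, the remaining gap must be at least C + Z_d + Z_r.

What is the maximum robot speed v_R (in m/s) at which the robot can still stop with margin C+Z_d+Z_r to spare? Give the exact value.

v_R_max = 8/5 m/s = 1.6000 m/s

collect terms ⇒ (1/5)·v_R² + (31/100)·v_R + (-126/125) = 0
  disc = (31/100)² − 4·(1/5)·(-126/125) = 361/400 ; √disc = 19/20
  v_R = (−(31/100) + 19/20) / (2·(1/5)) = 8/5 m/s
check:
stop time T_s = (8/5)/(5/2) = 0.6400 s
reaction-phase robot travel = 1.6000·0.1500 = 0.2400 m
braking distance = 1.6000²/(2·2.5000) = 0.5120 m
human closes 0.4000·0.7900 = 0.3160 m
margins: 0.2500+0.0000+0.0100 = 0.2600 m
sum ≈ 0.2400+0.5120+0.3160+0.2600 ≈ 1.3280 m = S ✓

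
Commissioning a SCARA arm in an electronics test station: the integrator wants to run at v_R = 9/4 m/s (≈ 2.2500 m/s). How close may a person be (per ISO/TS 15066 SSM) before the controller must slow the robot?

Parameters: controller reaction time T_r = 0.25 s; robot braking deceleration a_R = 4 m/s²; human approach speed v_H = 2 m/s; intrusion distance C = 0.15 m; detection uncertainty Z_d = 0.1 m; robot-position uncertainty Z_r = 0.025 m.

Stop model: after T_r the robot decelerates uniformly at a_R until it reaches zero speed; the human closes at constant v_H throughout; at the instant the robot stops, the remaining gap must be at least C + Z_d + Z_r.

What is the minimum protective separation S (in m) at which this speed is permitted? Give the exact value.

S_min = 1981/640 m = 3.0953 m

T_s = v_R/a_R = (9/4)/4 = 0.5625 s
robot in T_r: 2.2500·0.2500 = 0.5625 m
robot covers 2.2500·0.5625 − ½·4.0000·0.5625² = 0.6328 m while stopping
human closes 2.0000·0.8125 = 1.6250 m
margins: 0.1500+0.1000+0.0250 = 0.2750 m
S_min ≈ 0.5625+0.6328+1.6250+0.2750  ⇒  S_min = 1981/640 m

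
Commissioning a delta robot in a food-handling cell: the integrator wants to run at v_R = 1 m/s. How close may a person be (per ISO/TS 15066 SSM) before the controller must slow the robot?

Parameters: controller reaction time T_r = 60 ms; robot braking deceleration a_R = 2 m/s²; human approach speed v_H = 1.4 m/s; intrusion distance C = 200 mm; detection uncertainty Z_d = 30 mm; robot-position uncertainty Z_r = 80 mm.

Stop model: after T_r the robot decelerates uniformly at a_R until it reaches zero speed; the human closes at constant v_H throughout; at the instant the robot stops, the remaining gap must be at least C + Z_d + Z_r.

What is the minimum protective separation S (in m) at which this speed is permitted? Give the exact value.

S_min = 351/250 m = 1.4040 m

braking lasts T_s = 1/2 = 0.5000 s
reaction-phase robot travel = 1.0000·0.0600 = 0.0600 m
robot covers 1.0000·0.5000 − ½·2.0000·0.5000² = 0.2500 m while stopping
human closes 1.4000·0.5600 = 0.7840 m
margins: 0.2000+0.0300+0.0800 = 0.3100 m
S_min ≈ 0.0600+0.2500+0.7840+0.3100  ⇒  S_min = 351/250 m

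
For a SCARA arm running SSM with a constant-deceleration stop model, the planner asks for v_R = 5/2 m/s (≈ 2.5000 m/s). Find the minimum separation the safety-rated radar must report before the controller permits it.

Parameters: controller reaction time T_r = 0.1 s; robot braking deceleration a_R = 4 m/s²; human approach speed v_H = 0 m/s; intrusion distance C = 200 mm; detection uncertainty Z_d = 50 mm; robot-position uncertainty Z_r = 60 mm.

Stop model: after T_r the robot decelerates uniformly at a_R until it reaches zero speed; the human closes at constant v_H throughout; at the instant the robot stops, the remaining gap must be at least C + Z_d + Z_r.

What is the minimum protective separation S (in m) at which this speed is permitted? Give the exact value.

S_min = 1073/800 m = 1.3413 m

T_s = v_R/a_R = (5/2)/4 = 0.6250 s
reaction-phase robot travel = 2.5000·0.1000 = 0.2500 m
robot under decel: 2.5000²/(2·4.0000) = 0.7812 m
person approaches 0.0000·(0.1000+0.6250) = 0.0000 m
margins: 0.2000+0.0500+0.0600 = 0.3100 m
S_min ≈ 0.2500+0.7812+0.0000+0.3100  ⇒  S_min = 1073/800 m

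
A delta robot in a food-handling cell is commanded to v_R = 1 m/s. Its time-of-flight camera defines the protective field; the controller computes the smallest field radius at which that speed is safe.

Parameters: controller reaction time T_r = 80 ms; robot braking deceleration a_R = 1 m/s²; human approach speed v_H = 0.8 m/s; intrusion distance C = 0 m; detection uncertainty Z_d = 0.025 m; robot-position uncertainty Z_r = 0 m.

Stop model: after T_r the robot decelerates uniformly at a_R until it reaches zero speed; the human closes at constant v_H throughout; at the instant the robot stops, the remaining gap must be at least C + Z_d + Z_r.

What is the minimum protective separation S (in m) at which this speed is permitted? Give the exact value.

S_min = 1469/1000 m = 1.4690 m

stop time T_s = 1/1 = 1.0000 s
reaction-phase robot travel = 1.0000·0.0800 = 0.0800 m
robot covers 1.0000·1.0000 − ½·1.0000·1.0000² = 0.5000 m while stopping
human closes 0.8000·1.0800 = 0.8640 m
margins: 0.0000+0.0250+0.0000 = 0.0250 m
S_min ≈ 0.0800+0.5000+0.8640+0.0250  ⇒  S_min = 1469/1000 m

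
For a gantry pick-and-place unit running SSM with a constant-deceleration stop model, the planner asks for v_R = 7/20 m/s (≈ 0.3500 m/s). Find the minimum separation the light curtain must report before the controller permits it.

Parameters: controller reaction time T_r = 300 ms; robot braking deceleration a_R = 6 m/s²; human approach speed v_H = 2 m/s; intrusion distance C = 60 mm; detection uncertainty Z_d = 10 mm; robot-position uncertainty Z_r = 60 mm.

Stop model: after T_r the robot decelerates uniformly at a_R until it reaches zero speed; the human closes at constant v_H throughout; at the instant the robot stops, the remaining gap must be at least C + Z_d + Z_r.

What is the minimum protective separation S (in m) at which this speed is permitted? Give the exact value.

T_s = v_R/a_R = (7/20)/6 = 0.0583 s
reaction-phase robot travel = 0.3500·0.3000 = 0.1050 m
robot under decel: 0.3500²/(2·6.0000) = 0.0102 m
human closes 2.0000·0.3583 = 0.7167 m
C+Z_d+Z_r = 0.0600+0.0100+0.0600 = 0.1300 m
S_min ≈ 0.1050+0.0102+0.7167+0.1300  ⇒  S_min = 1539/1600 m

S_min = 1539/1600 m = 0.9619 m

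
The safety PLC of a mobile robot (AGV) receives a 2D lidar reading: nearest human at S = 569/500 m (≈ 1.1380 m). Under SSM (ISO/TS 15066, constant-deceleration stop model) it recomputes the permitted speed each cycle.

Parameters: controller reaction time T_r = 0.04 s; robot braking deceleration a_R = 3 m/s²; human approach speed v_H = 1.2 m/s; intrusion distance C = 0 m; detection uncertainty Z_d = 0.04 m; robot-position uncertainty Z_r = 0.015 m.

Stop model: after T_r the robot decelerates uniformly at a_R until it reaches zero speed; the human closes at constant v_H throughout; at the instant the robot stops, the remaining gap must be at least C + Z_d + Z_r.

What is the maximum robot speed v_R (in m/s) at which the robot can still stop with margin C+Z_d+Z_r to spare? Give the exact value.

v_R_max = 3/2 m/s = 1.5000 m/s

quadratic (1/6)·v² + (11/25)·v + (-207/200) = 0
  disc = (11/25)² − 4·(1/6)·(-207/200) = 2209/2500 ; √disc = 47/50
  v_R = (−(11/25) + 47/50) / (2·(1/6)) = 3/2 m/s
check:
braking lasts T_s = (3/2)/3 = 0.5000 s
robot in T_r: 1.5000·0.0400 = 0.0600 m
robot under decel: 1.5000²/(2·3.0000) = 0.3750 m
human over T_r+T_s: 1.2000·(0.0400+0.5000) = 0.6480 m
C+Z_d+Z_r = 0.0000+0.0400+0.0150 = 0.0550 m
sum ≈ 0.0600+0.3750+0.6480+0.0550 ≈ 1.1380 m = S ✓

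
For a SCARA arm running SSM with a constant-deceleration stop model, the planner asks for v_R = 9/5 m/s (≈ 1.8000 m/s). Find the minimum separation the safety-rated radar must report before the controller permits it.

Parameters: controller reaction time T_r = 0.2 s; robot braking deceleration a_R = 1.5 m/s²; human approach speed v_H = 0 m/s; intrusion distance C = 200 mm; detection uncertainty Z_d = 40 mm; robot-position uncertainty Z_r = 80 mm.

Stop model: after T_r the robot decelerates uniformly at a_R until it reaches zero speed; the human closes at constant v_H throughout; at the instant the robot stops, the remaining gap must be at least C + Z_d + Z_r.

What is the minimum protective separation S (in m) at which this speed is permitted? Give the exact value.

S_min = 44/25 m = 1.7600 m

stop time T_s = (9/5)/(3/2) = 1.2000 s
robot in T_r: 1.8000·0.2000 = 0.3600 m
robot covers 1.8000·1.2000 − ½·1.5000·1.2000² = 1.0800 m while stopping
person approaches 0.0000·(0.2000+1.2000) = 0.0000 m
margins: 0.2000+0.0400+0.0800 = 0.3200 m
S_min ≈ 0.3600+1.0800+0.0000+0.3200  ⇒  S_min = 44/25 m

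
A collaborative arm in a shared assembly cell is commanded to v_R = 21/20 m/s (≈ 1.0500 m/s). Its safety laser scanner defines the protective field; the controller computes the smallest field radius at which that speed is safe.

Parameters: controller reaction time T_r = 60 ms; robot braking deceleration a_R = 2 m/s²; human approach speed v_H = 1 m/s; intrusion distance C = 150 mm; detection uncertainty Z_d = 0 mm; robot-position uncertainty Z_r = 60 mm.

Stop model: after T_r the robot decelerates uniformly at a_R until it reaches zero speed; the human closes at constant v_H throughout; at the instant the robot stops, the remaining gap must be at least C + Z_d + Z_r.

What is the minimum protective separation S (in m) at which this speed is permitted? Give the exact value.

stop time T_s = (21/20)/2 = 0.5250 s
robot covers v_R·T_r = 1.0500·0.0600 = 0.0630 m before braking
robot covers 1.0500·0.5250 − ½·2.0000·0.5250² = 0.2756 m while stopping
person approaches 1.0000·(0.0600+0.5250) = 0.5850 m
residual clearance needed = 0.1500+0.0000+0.0600 = 0.2100 m
S_min ≈ 0.0630+0.2756+0.5850+0.2100  ⇒  S_min = 9069/8000 m

S_min = 9069/8000 m = 1.1336 m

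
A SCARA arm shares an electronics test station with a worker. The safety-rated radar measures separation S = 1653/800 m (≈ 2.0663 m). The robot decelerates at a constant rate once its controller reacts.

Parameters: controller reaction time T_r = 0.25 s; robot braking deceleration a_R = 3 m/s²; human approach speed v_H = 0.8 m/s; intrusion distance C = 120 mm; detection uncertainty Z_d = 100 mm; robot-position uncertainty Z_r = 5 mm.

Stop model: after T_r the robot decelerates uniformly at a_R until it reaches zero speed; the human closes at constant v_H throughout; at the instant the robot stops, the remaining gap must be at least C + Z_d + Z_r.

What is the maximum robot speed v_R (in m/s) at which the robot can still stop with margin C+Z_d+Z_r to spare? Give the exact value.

v_R_max = 39/20 m/s = 1.9500 m/s

quadratic (1/6)·v² + (31/60)·v + (-1313/800) = 0
  disc = (31/60)² − 4·(1/6)·(-1313/800) = 49/36 ; √disc = 7/6
  v_R = (−(31/60) + 7/6) / (2·(1/6)) = 39/20 m/s
check:
T_s = v_R/a_R = (39/20)/3 = 0.6500 s
reaction-phase robot travel = 1.9500·0.2500 = 0.4875 m
robot covers 1.9500·0.6500 − ½·3.0000·0.6500² = 0.6338 m while stopping
person approaches 0.8000·(0.2500+0.6500) = 0.7200 m
residual clearance needed = 0.1200+0.1000+0.0050 = 0.2250 m
sum ≈ 0.4875+0.6338+0.7200+0.2250 ≈ 2.0663 m = S ✓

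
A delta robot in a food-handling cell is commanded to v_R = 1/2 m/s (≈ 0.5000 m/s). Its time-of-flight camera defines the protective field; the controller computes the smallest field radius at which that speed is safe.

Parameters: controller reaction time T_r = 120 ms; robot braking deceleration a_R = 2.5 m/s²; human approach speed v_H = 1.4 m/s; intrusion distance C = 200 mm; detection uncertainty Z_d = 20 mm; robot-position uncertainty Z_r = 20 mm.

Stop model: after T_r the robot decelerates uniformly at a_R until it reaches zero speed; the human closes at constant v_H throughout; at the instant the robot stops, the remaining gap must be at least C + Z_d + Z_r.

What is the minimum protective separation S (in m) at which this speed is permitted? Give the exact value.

S_min = 399/500 m = 0.7980 m

stop time T_s = (1/2)/(5/2) = 0.2000 s
robot in T_r: 0.5000·0.1200 = 0.0600 m
braking distance = 0.5000²/(2·2.5000) = 0.0500 m
human over T_r+T_s: 1.4000·(0.1200+0.2000) = 0.4480 m
C+Z_d+Z_r = 0.2000+0.0200+0.0200 = 0.2400 m
S_min ≈ 0.0600+0.0500+0.4480+0.2400  ⇒  S_min = 399/500 m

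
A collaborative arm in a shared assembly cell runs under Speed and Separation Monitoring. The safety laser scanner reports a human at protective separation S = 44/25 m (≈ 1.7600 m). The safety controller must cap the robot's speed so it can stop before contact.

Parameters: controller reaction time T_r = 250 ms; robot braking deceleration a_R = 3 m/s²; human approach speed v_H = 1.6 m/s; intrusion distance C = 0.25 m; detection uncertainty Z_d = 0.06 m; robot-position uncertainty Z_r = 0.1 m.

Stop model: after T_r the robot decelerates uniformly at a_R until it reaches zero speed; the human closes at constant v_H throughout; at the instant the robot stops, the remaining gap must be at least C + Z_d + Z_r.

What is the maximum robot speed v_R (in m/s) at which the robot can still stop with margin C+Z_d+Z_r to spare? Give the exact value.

at the boundary: (1/6)·v² + (47/60)·v + (-19/20) = 0
  disc = (47/60)² − 4·(1/6)·(-19/20) = 4489/3600 ; √disc = 67/60
  v_R = (−(47/60) + 67/60) / (2·(1/6)) = 1 m/s
check:
braking lasts T_s = 1/3 = 0.3333 s
robot in T_r: 1.0000·0.2500 = 0.2500 m
robot covers 1.0000·0.3333 − ½·3.0000·0.3333² = 0.1667 m while stopping
human closes 1.6000·0.5833 = 0.9333 m
C+Z_d+Z_r = 0.2500+0.0600+0.1000 = 0.4100 m
sum ≈ 0.2500+0.1667+0.9333+0.4100 ≈ 1.7600 m = S ✓

v_R_max = 1 m/s = 1.0000 m/s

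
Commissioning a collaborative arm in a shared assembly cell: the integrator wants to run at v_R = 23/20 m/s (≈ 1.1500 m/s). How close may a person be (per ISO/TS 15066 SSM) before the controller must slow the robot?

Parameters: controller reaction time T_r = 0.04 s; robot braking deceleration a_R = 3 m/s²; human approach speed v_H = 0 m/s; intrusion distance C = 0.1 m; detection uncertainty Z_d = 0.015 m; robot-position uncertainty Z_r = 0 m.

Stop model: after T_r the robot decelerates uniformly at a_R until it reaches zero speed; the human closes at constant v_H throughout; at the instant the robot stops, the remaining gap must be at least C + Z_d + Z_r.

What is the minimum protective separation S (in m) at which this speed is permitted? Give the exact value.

T_s = v_R/a_R = (23/20)/3 = 0.3833 s
robot covers v_R·T_r = 1.1500·0.0400 = 0.0460 m before braking
robot under decel: 1.1500²/(2·3.0000) = 0.2204 m
human over T_r+T_s: 0.0000·(0.0400+0.3833) = 0.0000 m
residual clearance needed = 0.1000+0.0150+0.0000 = 0.1150 m
S_min ≈ 0.0460+0.2204+0.0000+0.1150  ⇒  S_min = 4577/12000 m

S_min = 4577/12000 m = 0.3814 m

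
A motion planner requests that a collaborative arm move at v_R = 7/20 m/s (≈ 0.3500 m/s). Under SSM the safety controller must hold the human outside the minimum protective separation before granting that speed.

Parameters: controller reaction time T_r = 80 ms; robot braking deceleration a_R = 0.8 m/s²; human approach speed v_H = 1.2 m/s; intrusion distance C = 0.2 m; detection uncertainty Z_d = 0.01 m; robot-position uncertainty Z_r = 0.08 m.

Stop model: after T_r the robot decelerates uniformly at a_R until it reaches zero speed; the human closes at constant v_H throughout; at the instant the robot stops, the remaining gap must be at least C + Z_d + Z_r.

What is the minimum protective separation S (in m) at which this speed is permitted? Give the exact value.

S_min = 16249/16000 m = 1.0156 m

T_s = v_R/a_R = (7/20)/(4/5) = 0.4375 s
reaction-phase robot travel = 0.3500·0.0800 = 0.0280 m
robot covers 0.3500·0.4375 − ½·0.8000·0.4375² = 0.0766 m while stopping
human closes 1.2000·0.5175 = 0.6210 m
residual clearance needed = 0.2000+0.0100+0.0800 = 0.2900 m
S_min ≈ 0.0280+0.0766+0.6210+0.2900  ⇒  S_min = 16249/16000 m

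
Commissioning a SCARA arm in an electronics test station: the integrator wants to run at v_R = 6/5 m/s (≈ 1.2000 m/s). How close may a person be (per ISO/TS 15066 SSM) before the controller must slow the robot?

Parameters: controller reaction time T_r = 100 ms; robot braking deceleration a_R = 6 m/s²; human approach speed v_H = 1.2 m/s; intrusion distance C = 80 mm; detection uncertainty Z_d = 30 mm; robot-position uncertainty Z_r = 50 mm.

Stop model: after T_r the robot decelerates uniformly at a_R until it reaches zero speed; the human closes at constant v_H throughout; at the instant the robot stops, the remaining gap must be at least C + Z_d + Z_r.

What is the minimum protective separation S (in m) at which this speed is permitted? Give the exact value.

stop time T_s = (6/5)/6 = 0.2000 s
robot in T_r: 1.2000·0.1000 = 0.1200 m
robot covers 1.2000·0.2000 − ½·6.0000·0.2000² = 0.1200 m while stopping
human closes 1.2000·0.3000 = 0.3600 m
margins: 0.0800+0.0300+0.0500 = 0.1600 m
S_min ≈ 0.1200+0.1200+0.3600+0.1600  ⇒  S_min = 19/25 m

S_min = 19/25 m = 0.7600 m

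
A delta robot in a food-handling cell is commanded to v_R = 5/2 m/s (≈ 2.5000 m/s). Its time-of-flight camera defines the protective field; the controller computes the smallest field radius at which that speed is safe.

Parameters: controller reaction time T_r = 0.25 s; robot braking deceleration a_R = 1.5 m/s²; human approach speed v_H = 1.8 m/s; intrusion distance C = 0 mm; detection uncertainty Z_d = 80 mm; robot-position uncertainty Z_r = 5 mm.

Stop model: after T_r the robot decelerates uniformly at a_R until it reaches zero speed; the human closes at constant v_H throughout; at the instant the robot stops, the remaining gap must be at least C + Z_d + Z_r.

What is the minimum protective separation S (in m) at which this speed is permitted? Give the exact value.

stop time T_s = (5/2)/(3/2) = 1.6667 s
robot in T_r: 2.5000·0.2500 = 0.6250 m
robot covers 2.5000·1.6667 − ½·1.5000·1.6667² = 2.0833 m while stopping
person approaches 1.8000·(0.2500+1.6667) = 3.4500 m
margins: 0.0000+0.0800+0.0050 = 0.0850 m
S_min ≈ 0.6250+2.0833+3.4500+0.0850  ⇒  S_min = 1873/300 m

S_min = 1873/300 m = 6.2433 m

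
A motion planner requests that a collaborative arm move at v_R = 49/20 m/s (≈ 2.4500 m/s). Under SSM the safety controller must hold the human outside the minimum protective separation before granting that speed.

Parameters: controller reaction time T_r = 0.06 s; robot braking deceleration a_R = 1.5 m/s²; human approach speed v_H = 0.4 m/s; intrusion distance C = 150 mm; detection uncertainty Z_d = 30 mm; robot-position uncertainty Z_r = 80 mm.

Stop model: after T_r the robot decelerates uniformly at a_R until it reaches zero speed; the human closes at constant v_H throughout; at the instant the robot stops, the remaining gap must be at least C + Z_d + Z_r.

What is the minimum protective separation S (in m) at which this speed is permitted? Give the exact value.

T_s = v_R/a_R = (49/20)/(3/2) = 1.6333 s
reaction-phase robot travel = 2.4500·0.0600 = 0.1470 m
robot under decel: 2.4500²/(2·1.5000) = 2.0008 m
human closes 0.4000·1.6933 = 0.6773 m
C+Z_d+Z_r = 0.1500+0.0300+0.0800 = 0.2600 m
S_min ≈ 0.1470+2.0008+0.6773+0.2600  ⇒  S_min = 18511/6000 m

S_min = 18511/6000 m = 3.0852 m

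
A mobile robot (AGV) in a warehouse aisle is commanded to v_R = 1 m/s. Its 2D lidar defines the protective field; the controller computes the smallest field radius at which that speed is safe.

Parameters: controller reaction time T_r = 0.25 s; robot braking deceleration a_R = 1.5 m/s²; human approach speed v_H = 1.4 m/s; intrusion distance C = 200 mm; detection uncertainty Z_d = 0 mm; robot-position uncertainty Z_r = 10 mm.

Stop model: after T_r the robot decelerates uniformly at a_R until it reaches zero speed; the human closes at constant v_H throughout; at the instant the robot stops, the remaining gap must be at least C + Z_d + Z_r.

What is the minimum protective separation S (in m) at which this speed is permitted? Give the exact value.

T_s = v_R/a_R = 1/(3/2) = 0.6667 s
reaction-phase robot travel = 1.0000·0.2500 = 0.2500 m
robot under decel: 1.0000²/(2·1.5000) = 0.3333 m
human over T_r+T_s: 1.4000·(0.2500+0.6667) = 1.2833 m
C+Z_d+Z_r = 0.2000+0.0000+0.0100 = 0.2100 m
S_min ≈ 0.2500+0.3333+1.2833+0.2100  ⇒  S_min = 623/300 m

S_min = 623/300 m = 2.0767 m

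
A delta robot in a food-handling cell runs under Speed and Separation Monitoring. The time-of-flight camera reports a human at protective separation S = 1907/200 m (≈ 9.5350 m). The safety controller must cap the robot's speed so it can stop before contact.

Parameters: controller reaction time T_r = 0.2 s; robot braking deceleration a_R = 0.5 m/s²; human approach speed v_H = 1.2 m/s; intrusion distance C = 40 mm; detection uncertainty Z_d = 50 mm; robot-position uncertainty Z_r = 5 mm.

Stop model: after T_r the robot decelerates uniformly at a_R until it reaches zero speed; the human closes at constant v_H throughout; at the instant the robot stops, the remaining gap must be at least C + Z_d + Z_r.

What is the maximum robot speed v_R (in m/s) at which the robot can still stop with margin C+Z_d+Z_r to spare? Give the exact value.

quadratic (1)·v² + (13/5)·v + (-46/5) = 0
  disc = (13/5)² − 4·(1)·(-46/5) = 1089/25 ; √disc = 33/5
  v_R = (−(13/5) + 33/5) / (2·(1)) = 2 m/s
check:
braking lasts T_s = 2/(1/2) = 4.0000 s
reaction-phase robot travel = 2.0000·0.2000 = 0.4000 m
braking distance = 2.0000²/(2·0.5000) = 4.0000 m
human closes 1.2000·4.2000 = 5.0400 m
margins: 0.0400+0.0500+0.0050 = 0.0950 m
sum ≈ 0.4000+4.0000+5.0400+0.0950 ≈ 9.5350 m = S ✓

v_R_max = 2 m/s = 2.0000 m/s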